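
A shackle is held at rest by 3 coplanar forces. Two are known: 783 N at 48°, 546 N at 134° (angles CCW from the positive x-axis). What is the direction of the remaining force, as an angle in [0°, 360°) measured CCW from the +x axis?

Sum the known components: ΣF_x = 144.6 N, ΣF_y = 974.6 N.
For equilibrium the remaining force must supply (−ΣF_x, −ΣF_y) = (-144.6, -974.6) N.
Magnitude = √((-144.6)² + (-974.6)²) = 985.3 N; direction = atan2(-974.6, -144.6) = 261.6°.

θ ≈ 262°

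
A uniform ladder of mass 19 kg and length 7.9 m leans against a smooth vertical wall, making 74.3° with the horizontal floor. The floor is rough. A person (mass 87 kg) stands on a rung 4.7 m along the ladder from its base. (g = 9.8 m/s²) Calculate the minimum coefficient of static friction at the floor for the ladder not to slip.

μ_min ≈ 0.162

ΣF_y = 0: N_floor = 19×9.8 + 87×9.8 = 1038.8 N.
Torques about the foot: N_wall · 7.9 sin 74.3° = 19×9.8×3.95 cos 74.3° + 87×9.8×4.7 cos 74.3° → N_wall = 168.75 N.
ΣF_x = 0: f_floor = N_wall = 168.75 N.
μ_min = f_floor / N_floor = 168.75 / 1038.8 = 0.1624.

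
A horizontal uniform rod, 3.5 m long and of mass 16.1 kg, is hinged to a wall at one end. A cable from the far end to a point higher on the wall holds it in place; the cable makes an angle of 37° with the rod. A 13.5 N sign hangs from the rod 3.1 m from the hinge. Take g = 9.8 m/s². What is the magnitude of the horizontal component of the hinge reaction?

Take torques about the hinge: T sin 37° · 3.5 = 16.1×9.8×1.75 + 13.5×3.1 = 317.97 N·m.
So T = 317.97 / (0.6018 × 3.5) = 150.96 N.
ΣF_x = 0: H_x = T cos 37° = 120.56 N.

H_x ≈ 121 N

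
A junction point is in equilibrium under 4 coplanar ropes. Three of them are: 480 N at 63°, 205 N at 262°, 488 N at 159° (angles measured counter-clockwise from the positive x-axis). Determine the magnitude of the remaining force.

F ≈ 480 N

Sum the known components: ΣF_x = -266.2 N, ΣF_y = 399.6 N.
For equilibrium the remaining force must supply (−ΣF_x, −ΣF_y) = (266.2, -399.6) N.
Magnitude = √((266.2)² + (-399.6)²) = 480.1 N; direction = atan2(-399.6, 266.2) = 303.7°.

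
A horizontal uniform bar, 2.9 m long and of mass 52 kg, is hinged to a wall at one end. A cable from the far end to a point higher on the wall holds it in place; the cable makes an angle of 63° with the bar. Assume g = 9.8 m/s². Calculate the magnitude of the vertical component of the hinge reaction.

|H_y| ≈ 255 N

Take torques about the hinge: T sin 63° · 2.9 = 52×9.8×1.45 = 738.92 N·m.
So T = 738.92 / (0.8910 × 2.9) = 285.97 N.
ΣF_y = 0: H_y = (52×9.8) − T sin 63° = 509.6 − 254.8 = 254.8 N.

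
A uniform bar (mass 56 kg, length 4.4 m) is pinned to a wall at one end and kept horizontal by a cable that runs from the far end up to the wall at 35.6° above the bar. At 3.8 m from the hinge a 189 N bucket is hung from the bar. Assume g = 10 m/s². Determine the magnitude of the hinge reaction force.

|H| ≈ 690 N

Take torques about the hinge: T sin 35.6° · 4.4 = 56×10×2.2 + 189×3.8 = 1950.2 N·m.
So T = 1950.2 / (0.5821 × 4.4) = 761.4 N.
ΣF_x = 0: H_x = T cos 35.6° = 619.09 N.
ΣF_y = 0: H_y = (56×10 + 189) − T sin 35.6° = 749 − 443.23 = 305.77 N.
|H| = √(H_x² + H_y²) = √((619.09)² + (305.77)²) = 690.49 N.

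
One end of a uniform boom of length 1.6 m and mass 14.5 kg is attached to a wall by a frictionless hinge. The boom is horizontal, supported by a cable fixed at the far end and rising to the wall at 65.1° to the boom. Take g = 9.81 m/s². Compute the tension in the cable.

Take torques about the hinge: T sin 65.1° · 1.6 = 14.5×9.81×0.8 = 113.8 N·m.
So T = 113.8 / (0.9070 × 1.6) = 78.411 N.

T ≈ 78.4 N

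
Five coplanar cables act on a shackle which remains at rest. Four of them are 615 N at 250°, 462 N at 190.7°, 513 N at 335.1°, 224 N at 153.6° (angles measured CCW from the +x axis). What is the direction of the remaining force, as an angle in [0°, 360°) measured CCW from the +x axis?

Sum the known components: ΣF_x = -399.6 N, ΣF_y = -780.1 N.
For equilibrium the remaining force must supply (−ΣF_x, −ΣF_y) = (399.6, 780.1) N.
Magnitude = √((399.6)² + (780.1)²) = 876.5 N; direction = atan2(780.1, 399.6) = 62.9°.

θ ≈ 62.9°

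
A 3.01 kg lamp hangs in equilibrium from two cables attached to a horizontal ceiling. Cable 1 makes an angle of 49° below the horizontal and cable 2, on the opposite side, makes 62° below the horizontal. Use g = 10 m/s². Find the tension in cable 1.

T_1 ≈ 15.1 N

Weight W = 3.01 × 10 = 30.1 N acts straight down.
Horizontal: T_1 cos 49° = T_2 cos 62°  →  T_2 = 1.397 T_1.
Vertical: T_1 sin 49° + T_2 sin 62° = 30.1.
Substituting the horizontal relation into the vertical equation gives 1.989 T_1 = 30.1, so T_1 = 15.14 N.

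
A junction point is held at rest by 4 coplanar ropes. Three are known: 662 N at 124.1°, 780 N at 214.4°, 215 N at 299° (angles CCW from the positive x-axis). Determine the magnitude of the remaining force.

Sum the known components: ΣF_x = -910.5 N, ΣF_y = -80.54 N.
For equilibrium the remaining force must supply (−ΣF_x, −ΣF_y) = (910.5, 80.54) N.
Magnitude = √((910.5)² + (80.54)²) = 914.1 N; direction = atan2(80.54, 910.5) = 5.1°.

F ≈ 914 N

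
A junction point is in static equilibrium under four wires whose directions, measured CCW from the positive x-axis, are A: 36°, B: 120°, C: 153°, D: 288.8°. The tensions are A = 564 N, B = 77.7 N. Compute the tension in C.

T_C ≈ 751 N

Resolve: ΣF_x = 564 cos 36° + 77.7 cos 120° + T_C cos 153° + T_D cos 288.8° = 0.
        ΣF_y = 564 sin 36° + 77.7 sin 120° + T_C sin 153° + T_D sin 288.8° = 0.
The known terms sum to (417.4, 398.8) N, so -0.8910 T_C + 0.3223 T_D = -417.4 and 0.4540 T_C − 0.9466 T_D = -398.8.
Solving simultaneously: T_C = 751.2 N, T_D = 781.5 N.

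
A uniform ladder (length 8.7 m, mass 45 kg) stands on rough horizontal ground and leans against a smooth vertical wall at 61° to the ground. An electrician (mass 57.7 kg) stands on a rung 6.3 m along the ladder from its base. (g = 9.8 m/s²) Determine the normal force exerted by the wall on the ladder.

Torques about the foot: N_wall · 8.7 sin 61° = 45×9.8×4.35 cos 61° + 57.7×9.8×6.3 cos 61° → N_wall = 349.2 N.

N_wall ≈ 349 N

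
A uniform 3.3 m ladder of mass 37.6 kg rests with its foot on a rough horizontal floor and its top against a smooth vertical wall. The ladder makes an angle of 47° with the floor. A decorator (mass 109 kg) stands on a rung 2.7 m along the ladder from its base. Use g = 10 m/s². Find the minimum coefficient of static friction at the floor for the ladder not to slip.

μ_min ≈ 0.687

ΣF_y = 0: N_floor = 37.6×10 + 109×10 = 1466 N.
Torques about the foot: N_wall · 3.3 sin 47° = 37.6×10×1.65 cos 47° + 109×10×2.7 cos 47° → N_wall = 1006.9 N.
ΣF_x = 0: f_floor = N_wall = 1006.9 N.
μ_min = f_floor / N_floor = 1006.9 / 1466 = 0.6869.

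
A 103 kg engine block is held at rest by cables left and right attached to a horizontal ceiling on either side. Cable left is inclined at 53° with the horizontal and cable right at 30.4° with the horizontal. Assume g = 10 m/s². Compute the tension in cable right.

Weight W = 103 × 10 = 1030 N acts straight down.
Horizontal: T_left cos 53° = T_right cos 30.4°  →  T_left = 1.433 T_right.
Vertical: T_left sin 53° + T_right sin 30.4° = 1030.
Substituting the horizontal relation into the vertical equation gives 1.651 T_right = 1030, so T_right = 624 N.

T_right ≈ 624 N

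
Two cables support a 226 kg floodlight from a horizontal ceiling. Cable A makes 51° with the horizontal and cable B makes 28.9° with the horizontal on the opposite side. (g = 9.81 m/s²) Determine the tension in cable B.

T_B ≈ 1420 N

Weight W = 226 × 9.81 = 2217 N acts straight down.
Horizontal: T_A cos 51° = T_B cos 28.9°  →  T_A = 1.391 T_B.
Vertical: T_A sin 51° + T_B sin 28.9° = 2217.
Substituting the horizontal relation into the vertical equation gives 1.564 T_B = 2217, so T_B = 1417 N.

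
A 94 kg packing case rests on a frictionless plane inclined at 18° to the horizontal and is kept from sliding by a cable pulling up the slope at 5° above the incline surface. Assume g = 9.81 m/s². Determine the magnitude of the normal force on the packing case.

Take axes along and perpendicular to the incline. Weight components: W sin 18° = 285 N down-slope, W cos 18° = 877 N into the surface.
Along incline: T cos 5° = W sin 18° → T = 286 N.
Perpendicular: N = W cos 18° − T sin 5° = 852.1 N.

N ≈ 852 N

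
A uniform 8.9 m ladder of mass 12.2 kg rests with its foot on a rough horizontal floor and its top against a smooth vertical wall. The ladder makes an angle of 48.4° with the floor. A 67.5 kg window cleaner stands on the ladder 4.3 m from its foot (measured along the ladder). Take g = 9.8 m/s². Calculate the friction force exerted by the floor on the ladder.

f ≈ 337 N

Torques about the foot: N_wall · 8.9 sin 48.4° = 12.2×9.8×4.45 cos 48.4° + 67.5×9.8×4.3 cos 48.4° → N_wall = 336.83 N.
ΣF_x = 0: f_floor = N_wall = 336.83 N.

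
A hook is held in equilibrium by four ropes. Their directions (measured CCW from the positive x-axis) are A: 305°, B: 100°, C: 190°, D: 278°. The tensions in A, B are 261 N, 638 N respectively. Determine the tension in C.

Resolve: ΣF_x = 261 cos 305° + 638 cos 100° + T_C cos 190° + T_D cos 278° = 0.
        ΣF_y = 261 sin 305° + 638 sin 100° + T_C sin 190° + T_D sin 278° = 0.
The known terms sum to (38.92, 414.5) N, so -0.9848 T_C + 0.1392 T_D = -38.92 and -0.1736 T_C − 0.9903 T_D = -414.5.
Solving simultaneously: T_C = 96.28 N, T_D = 401.7 N.

T_C ≈ 96.3 N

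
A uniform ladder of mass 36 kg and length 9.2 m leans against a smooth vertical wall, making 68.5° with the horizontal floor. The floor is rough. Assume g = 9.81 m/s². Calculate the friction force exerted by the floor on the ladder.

Torques about the foot: N_wall · 9.2 sin 68.5° = 36×9.81×4.6 cos 68.5° → N_wall = 69.557 N.
ΣF_x = 0: f_floor = N_wall = 69.557 N.

f ≈ 69.6 N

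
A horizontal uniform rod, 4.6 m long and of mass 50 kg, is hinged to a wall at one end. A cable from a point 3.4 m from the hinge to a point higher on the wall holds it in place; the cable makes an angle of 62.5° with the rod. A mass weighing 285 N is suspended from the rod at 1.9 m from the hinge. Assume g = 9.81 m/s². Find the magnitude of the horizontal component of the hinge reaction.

H_x ≈ 256 N

Take torques about the hinge: T sin 62.5° · 3.4 = 50×9.81×2.3 + 285×1.9 = 1669.6 N·m.
So T = 1669.6 / (0.8870 × 3.4) = 553.63 N.
ΣF_x = 0: H_x = T cos 62.5° = 255.64 N.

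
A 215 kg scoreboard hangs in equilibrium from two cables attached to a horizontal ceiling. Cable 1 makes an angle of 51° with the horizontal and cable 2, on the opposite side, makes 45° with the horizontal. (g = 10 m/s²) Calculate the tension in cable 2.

Weight W = 215 × 10 = 2150 N acts straight down.
Horizontal: T_1 cos 51° = T_2 cos 45°  →  T_1 = 1.124 T_2.
Vertical: T_1 sin 51° + T_2 sin 45° = 2150.
Substituting the horizontal relation into the vertical equation gives 1.58 T_2 = 2150, so T_2 = 1360 N.

T_2 ≈ 1360 N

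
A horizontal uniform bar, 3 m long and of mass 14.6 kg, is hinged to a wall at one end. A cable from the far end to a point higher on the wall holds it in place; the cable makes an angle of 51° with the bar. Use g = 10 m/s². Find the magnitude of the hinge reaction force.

Take torques about the hinge: T sin 51° · 3 = 14.6×10×1.5 = 219 N·m.
So T = 219 / (0.7771 × 3) = 93.933 N.
ΣF_x = 0: H_x = T cos 51° = 59.114 N.
ΣF_y = 0: H_y = (14.6×10) − T sin 51° = 146 − 73 = 73 N.
|H| = √(H_x² + H_y²) = √((59.114)² + (73)²) = 93.933 N.

|H| ≈ 93.9 N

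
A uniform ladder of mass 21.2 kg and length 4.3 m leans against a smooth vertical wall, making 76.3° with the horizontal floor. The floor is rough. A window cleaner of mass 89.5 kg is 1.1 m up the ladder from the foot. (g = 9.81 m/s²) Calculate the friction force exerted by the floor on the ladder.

f ≈ 80.1 N

Torques about the foot: N_wall · 4.3 sin 76.3° = 21.2×9.81×2.15 cos 76.3° + 89.5×9.81×1.1 cos 76.3° → N_wall = 80.101 N.
ΣF_x = 0: f_floor = N_wall = 80.101 N.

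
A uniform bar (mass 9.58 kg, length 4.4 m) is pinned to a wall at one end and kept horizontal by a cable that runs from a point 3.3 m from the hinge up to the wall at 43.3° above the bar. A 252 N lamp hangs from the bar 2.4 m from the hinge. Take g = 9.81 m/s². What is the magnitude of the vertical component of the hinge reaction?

Take torques about the hinge: T sin 43.3° · 3.3 = 9.58×9.81×2.2 + 252×2.4 = 811.56 N·m.
So T = 811.56 / (0.6858 × 3.3) = 358.59 N.
ΣF_y = 0: H_y = (9.58×9.81 + 252) − T sin 43.3° = 345.98 − 245.93 = 100.05 N.

|H_y| ≈ 100 N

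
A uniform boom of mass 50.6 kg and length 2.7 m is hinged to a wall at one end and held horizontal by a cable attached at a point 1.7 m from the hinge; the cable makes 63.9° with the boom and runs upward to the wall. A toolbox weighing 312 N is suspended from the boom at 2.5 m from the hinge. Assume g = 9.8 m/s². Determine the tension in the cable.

T ≈ 949 N

Take torques about the hinge: T sin 63.9° · 1.7 = 50.6×9.8×1.35 + 312×2.5 = 1449.4 N·m.
So T = 1449.4 / (0.8980 × 1.7) = 949.43 N.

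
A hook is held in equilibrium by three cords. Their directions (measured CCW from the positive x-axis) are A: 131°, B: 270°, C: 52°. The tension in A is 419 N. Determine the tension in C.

T_C ≈ 446 N

Resolve: ΣF_x = 419 cos 131° + T_B cos 270° + T_C cos 52° = 0.
        ΣF_y = 419 sin 131° + T_B sin 270° + T_C sin 52° = 0.
The known terms sum to (-274.9, 316.2) N, so 0.0000 T_B + 0.6157 T_C = 274.9 and -1.0000 T_B + 0.7880 T_C = -316.2.
Solving simultaneously: T_B = 668.1 N, T_C = 446.5 N.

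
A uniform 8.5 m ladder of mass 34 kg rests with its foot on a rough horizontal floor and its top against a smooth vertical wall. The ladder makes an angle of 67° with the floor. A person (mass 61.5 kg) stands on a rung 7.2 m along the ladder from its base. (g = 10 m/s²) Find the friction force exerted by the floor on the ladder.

f ≈ 293 N

Torques about the foot: N_wall · 8.5 sin 67° = 34×10×4.25 cos 67° + 61.5×10×7.2 cos 67° → N_wall = 293.29 N.
ΣF_x = 0: f_floor = N_wall = 293.29 N.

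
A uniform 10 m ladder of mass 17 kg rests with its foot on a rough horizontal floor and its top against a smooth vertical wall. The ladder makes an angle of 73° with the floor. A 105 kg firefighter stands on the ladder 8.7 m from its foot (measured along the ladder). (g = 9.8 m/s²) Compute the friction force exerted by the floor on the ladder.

f ≈ 299 N

Torques about the foot: N_wall · 10 sin 73° = 17×9.8×5 cos 73° + 105×9.8×8.7 cos 73° → N_wall = 299.17 N.
ΣF_x = 0: f_floor = N_wall = 299.17 N.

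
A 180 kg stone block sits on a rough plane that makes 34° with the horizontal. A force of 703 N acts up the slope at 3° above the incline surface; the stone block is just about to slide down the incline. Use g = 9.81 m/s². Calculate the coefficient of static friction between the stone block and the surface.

μ ≈ 0.200

On the verge of sliding down the incline, friction is at its maximum μN and acts up the slope.
Perpendicular to incline: N = W cos 34° − P sin 3° = 1464 − 36.79 = 1427 N.
Along incline: P cos 3° + μN = W sin 34° → μ = (W sin 34° − P cos 3°) / N = 0.2.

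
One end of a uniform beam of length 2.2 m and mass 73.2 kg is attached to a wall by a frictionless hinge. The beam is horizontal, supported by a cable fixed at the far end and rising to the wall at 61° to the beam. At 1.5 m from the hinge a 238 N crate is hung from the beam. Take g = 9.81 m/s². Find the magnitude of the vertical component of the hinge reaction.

Take torques about the hinge: T sin 61° · 2.2 = 73.2×9.81×1.1 + 238×1.5 = 1146.9 N·m.
So T = 1146.9 / (0.8746 × 2.2) = 596.05 N.
ΣF_y = 0: H_y = (73.2×9.81 + 238) − T sin 61° = 956.09 − 521.32 = 434.77 N.

|H_y| ≈ 435 N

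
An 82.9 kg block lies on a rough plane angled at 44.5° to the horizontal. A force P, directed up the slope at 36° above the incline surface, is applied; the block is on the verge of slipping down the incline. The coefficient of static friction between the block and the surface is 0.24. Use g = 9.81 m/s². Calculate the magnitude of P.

P ≈ 645 N

On the verge of sliding down the incline, friction equals μN and acts up the slope.
Perpendicular: N + P sin 36° = W cos 44.5° = 580.1 N.
Along incline: P cos 36° + μN = W sin 44.5° with W sin 44.5° = 570 N.
Solving the pair for P and N: P = 645 N, N = 201 N (and f = μN = 48.23 N).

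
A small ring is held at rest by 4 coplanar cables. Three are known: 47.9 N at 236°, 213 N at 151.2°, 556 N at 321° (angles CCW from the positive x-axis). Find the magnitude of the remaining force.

F ≈ 361 N

Sum the known components: ΣF_x = 218.7 N, ΣF_y = -287 N.
For equilibrium the remaining force must supply (−ΣF_x, −ΣF_y) = (-218.7, 287) N.
Magnitude = √((-218.7)² + (287)²) = 360.8 N; direction = atan2(287, -218.7) = 127.3°.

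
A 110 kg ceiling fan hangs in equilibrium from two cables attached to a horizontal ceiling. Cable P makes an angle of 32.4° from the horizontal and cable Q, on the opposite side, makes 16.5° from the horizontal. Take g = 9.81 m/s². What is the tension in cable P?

Weight W = 110 × 9.81 = 1079 N acts straight down.
Horizontal: T_P cos 32.4° = T_Q cos 16.5°  →  T_Q = 0.8806 T_P.
Vertical: T_P sin 32.4° + T_Q sin 16.5° = 1079.
Substituting the horizontal relation into the vertical equation gives 0.7859 T_P = 1079, so T_P = 1373 N.

T_P ≈ 1370 N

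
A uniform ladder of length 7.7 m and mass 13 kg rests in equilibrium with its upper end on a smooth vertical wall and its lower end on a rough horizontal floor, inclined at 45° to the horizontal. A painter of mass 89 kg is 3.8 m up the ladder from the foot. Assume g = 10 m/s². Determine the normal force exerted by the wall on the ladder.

Torques about the foot: N_wall · 7.7 sin 45° = 13×10×3.85 cos 45° + 89×10×3.8 cos 45° → N_wall = 504.22 N.

N_wall ≈ 504 N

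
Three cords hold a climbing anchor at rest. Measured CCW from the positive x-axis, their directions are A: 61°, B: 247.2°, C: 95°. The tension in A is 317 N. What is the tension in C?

T_C ≈ 73.4 N

Resolve: ΣF_x = 317 cos 61° + T_B cos 247.2° + T_C cos 95° = 0.
        ΣF_y = 317 sin 61° + T_B sin 247.2° + T_C sin 95° = 0.
The known terms sum to (153.7, 277.3) N, so -0.3875 T_B − 0.0872 T_C = -153.7 and -0.9219 T_B + 0.9962 T_C = -277.3.
Solving simultaneously: T_B = 380.1 N, T_C = 73.41 N.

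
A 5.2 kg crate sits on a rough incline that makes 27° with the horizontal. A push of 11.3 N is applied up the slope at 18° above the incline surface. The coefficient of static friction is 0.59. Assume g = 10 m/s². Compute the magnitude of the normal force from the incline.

N ≈ 42.8 N

Axes along / perpendicular to the incline. W sin 27° = 23.61 N down-slope; W cos 27° = 46.33 N into the surface.
Perpendicular: N = W cos 27° − P sin 18° = 46.33 − 3.492 = 42.84 N.
Along incline: P cos 18° + f = W sin 27° (friction acts up-slope) → f = 23.61 − 10.75 = 12.86 N.
|f| = 12.86 N ≤ μN = 25.28 N, so the crate is indeed static.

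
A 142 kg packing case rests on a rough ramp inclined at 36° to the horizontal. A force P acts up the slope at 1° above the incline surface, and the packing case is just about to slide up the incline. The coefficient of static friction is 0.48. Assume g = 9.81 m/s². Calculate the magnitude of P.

P ≈ 1350 N

On the verge of sliding up the incline, friction equals μN and acts down the slope.
Perpendicular: N + P sin 1° = W cos 36° = 1127 N.
Along incline: P cos 1° = W sin 36° + μN  with W sin 36° = 818.8 N.
Solving the pair for P and N: P = 1349 N, N = 1103 N (and f = μN = 529.7 N).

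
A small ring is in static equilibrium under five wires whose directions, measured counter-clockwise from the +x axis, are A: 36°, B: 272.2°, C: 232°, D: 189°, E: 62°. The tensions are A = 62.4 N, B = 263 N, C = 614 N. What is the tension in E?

T_E ≈ 816 N

Resolve: ΣF_x = 62.4 cos 36° + 263 cos 272.2° + 614 cos 232° + T_D cos 189° + T_E cos 62° = 0.
        ΣF_y = 62.4 sin 36° + 263 sin 272.2° + 614 sin 232° + T_D sin 189° + T_E sin 62° = 0.
The known terms sum to (-317.4, -710) N, so -0.9877 T_D + 0.4695 T_E = 317.4 and -0.1564 T_D + 0.8829 T_E = 710.
Solving simultaneously: T_D = 66.40 N, T_E = 815.9 N.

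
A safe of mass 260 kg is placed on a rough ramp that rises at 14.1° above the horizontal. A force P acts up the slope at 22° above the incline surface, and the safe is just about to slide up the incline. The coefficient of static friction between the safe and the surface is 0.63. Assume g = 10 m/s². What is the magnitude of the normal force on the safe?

N ≈ 1810 N

On the verge of sliding up the incline, friction equals μN and acts down the slope.
Perpendicular: N + P sin 22° = W cos 14.1° = 2522 N.
Along incline: P cos 22° = W sin 14.1° + μN  with W sin 14.1° = 633.4 N.
Solving the pair for P and N: P = 1910 N, N = 1806 N (and f = μN = 1138 N).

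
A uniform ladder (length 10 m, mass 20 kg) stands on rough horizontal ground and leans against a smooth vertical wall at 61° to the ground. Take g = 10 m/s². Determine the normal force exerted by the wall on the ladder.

Torques about the foot: N_wall · 10 sin 61° = 20×10×5 cos 61° → N_wall = 55.431 N.

N_wall ≈ 55.4 N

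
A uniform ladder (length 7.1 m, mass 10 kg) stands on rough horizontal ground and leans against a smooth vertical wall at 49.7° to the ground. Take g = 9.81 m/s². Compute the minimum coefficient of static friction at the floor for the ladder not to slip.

ΣF_y = 0: N_floor = 10×9.81 = 98.1 N.
Torques about the foot: N_wall · 7.1 sin 49.7° = 10×9.81×3.55 cos 49.7° → N_wall = 41.597 N.
ΣF_x = 0: f_floor = N_wall = 41.597 N.
μ_min = f_floor / N_floor = 41.597 / 98.1 = 0.424.

μ_min ≈ 0.424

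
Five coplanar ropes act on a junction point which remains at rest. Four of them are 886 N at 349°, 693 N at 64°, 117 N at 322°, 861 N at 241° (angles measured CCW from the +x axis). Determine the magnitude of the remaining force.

F ≈ 926 N

Sum the known components: ΣF_x = 848.3 N, ΣF_y = -371.3 N.
For equilibrium the remaining force must supply (−ΣF_x, −ΣF_y) = (-848.3, 371.3) N.
Magnitude = √((-848.3)² + (371.3)²) = 926 N; direction = atan2(371.3, -848.3) = 156.4°.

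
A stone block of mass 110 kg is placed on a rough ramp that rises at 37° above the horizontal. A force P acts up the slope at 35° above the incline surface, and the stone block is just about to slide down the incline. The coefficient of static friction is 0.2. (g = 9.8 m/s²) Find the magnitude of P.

On the verge of sliding down the incline, friction equals μN and acts up the slope.
Perpendicular: N + P sin 35° = W cos 37° = 860.9 N.
Along incline: P cos 35° + μN = W sin 37° with W sin 37° = 648.8 N.
Solving the pair for P and N: P = 676.5 N, N = 472.9 N (and f = μN = 94.58 N).

P ≈ 677 N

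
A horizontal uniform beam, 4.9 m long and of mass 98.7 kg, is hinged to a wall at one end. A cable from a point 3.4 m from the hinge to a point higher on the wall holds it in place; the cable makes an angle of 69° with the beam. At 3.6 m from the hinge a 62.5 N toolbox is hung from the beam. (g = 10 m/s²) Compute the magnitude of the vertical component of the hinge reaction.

Take torques about the hinge: T sin 69° · 3.4 = 98.7×10×2.45 + 62.5×3.6 = 2643.2 N·m.
So T = 2643.2 / (0.9336 × 3.4) = 832.7 N.
ΣF_y = 0: H_y = (98.7×10 + 62.5) − T sin 69° = 1049.5 − 777.4 = 272.1 N.

|H_y| ≈ 272 N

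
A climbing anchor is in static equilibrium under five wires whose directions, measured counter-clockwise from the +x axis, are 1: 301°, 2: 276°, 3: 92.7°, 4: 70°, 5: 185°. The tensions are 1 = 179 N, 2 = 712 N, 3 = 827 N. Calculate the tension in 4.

T_4 ≈ 51.2 N

Resolve: ΣF_x = 179 cos 301° + 712 cos 276° + 827 cos 92.7° + T_4 cos 70° + T_5 cos 185° = 0.
        ΣF_y = 179 sin 301° + 712 sin 276° + 827 sin 92.7° + T_4 sin 70° + T_5 sin 185° = 0.
The known terms sum to (127.7, -35.45) N, so 0.3420 T_4 − 0.9962 T_5 = -127.7 and 0.9397 T_4 − 0.0872 T_5 = 35.45.
Solving simultaneously: T_4 = 51.24 N, T_5 = 145.7 N.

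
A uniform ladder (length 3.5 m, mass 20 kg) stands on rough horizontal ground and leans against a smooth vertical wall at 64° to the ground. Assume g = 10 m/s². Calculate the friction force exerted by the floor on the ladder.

f ≈ 48.8 N

Torques about the foot: N_wall · 3.5 sin 64° = 20×10×1.75 cos 64° → N_wall = 48.773 N.
ΣF_x = 0: f_floor = N_wall = 48.773 N.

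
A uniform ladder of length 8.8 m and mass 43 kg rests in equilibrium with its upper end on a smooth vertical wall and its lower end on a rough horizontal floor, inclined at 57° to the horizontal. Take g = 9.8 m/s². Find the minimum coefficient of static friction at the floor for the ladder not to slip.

μ_min ≈ 0.325

ΣF_y = 0: N_floor = 43×9.8 = 421.4 N.
Torques about the foot: N_wall · 8.8 sin 57° = 43×9.8×4.4 cos 57° → N_wall = 136.83 N.
ΣF_x = 0: f_floor = N_wall = 136.83 N.
μ_min = f_floor / N_floor = 136.83 / 421.4 = 0.3247.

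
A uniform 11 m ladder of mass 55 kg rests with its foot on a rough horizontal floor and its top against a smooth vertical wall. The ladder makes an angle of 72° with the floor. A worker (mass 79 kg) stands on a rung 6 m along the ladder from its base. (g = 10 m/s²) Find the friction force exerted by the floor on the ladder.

f ≈ 229 N

Torques about the foot: N_wall · 11 sin 72° = 55×10×5.5 cos 72° + 79×10×6 cos 72° → N_wall = 229.36 N.
ΣF_x = 0: f_floor = N_wall = 229.36 N.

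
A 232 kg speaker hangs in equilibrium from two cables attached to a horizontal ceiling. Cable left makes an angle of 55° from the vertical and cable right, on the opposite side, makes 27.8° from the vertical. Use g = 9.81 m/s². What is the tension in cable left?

Angles from the horizontal: cable left is 90° − 55° = 35°, cable right is 90° − 27.8° = 62.2°.
Weight W = 232 × 9.81 = 2276 N acts straight down.
Horizontal: T_left cos 35° = T_right cos 62.2°  →  T_right = 1.756 T_left.
Vertical: T_left sin 35° + T_right sin 62.2° = 2276.
Substituting the horizontal relation into the vertical equation gives 2.127 T_left = 2276, so T_left = 1070 N.

T_left ≈ 1070 N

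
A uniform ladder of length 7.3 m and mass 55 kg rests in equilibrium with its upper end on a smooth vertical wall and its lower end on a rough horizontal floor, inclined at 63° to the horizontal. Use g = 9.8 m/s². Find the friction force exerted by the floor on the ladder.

Torques about the foot: N_wall · 7.3 sin 63° = 55×9.8×3.65 cos 63° → N_wall = 137.32 N.
ΣF_x = 0: f_floor = N_wall = 137.32 N.

f ≈ 137 N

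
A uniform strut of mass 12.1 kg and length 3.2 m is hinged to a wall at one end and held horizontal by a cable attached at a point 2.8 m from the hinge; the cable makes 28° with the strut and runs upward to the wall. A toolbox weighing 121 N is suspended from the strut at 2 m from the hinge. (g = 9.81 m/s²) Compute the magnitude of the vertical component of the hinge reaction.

|H_y| ≈ 85.4 N

Take torques about the hinge: T sin 28° · 2.8 = 12.1×9.81×1.6 + 121×2 = 431.92 N·m.
So T = 431.92 / (0.4695 × 2.8) = 328.58 N.
ΣF_y = 0: H_y = (12.1×9.81 + 121) − T sin 28° = 239.7 − 154.26 = 85.443 N.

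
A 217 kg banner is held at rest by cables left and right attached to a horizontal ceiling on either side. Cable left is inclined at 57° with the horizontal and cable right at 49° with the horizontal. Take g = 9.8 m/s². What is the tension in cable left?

T_left ≈ 1450 N

Weight W = 217 × 9.8 = 2127 N acts straight down.
Horizontal: T_left cos 57° = T_right cos 49°  →  T_right = 0.8302 T_left.
Vertical: T_left sin 57° + T_right sin 49° = 2127.
Substituting the horizontal relation into the vertical equation gives 1.465 T_left = 2127, so T_left = 1451 N.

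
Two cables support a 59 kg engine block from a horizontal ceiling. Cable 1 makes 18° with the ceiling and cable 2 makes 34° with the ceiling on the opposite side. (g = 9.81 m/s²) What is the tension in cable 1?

T_1 ≈ 609 N

Weight W = 59 × 9.81 = 578.8 N acts straight down.
Horizontal: T_1 cos 18° = T_2 cos 34°  →  T_2 = 1.147 T_1.
Vertical: T_1 sin 18° + T_2 sin 34° = 578.8.
Substituting the horizontal relation into the vertical equation gives 0.9505 T_1 = 578.8, so T_1 = 608.9 N.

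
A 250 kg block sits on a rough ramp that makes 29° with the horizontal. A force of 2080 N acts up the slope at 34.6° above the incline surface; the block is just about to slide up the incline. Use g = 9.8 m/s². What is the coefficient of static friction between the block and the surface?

On the verge of sliding up the incline, friction is at its maximum μN and acts down the slope.
Perpendicular to incline: N = W cos 29° − P sin 34.6° = 2143 − 1181 = 961.7 N.
Along incline: P cos 34.6° − μN = W sin 29° → μ = −(W sin 29° − P cos 34.6°) / N = 0.5452.

μ ≈ 0.545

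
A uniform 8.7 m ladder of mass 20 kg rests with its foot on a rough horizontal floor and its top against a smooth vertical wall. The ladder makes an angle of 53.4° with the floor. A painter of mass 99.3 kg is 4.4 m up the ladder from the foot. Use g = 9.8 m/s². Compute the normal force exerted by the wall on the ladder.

Torques about the foot: N_wall · 8.7 sin 53.4° = 20×9.8×4.35 cos 53.4° + 99.3×9.8×4.4 cos 53.4° → N_wall = 438.29 N.

N_wall ≈ 438 N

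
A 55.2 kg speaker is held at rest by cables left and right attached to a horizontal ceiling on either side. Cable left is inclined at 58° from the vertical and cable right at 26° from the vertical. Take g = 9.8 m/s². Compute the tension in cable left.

T_left ≈ 238 N

Angles from the horizontal: cable left is 90° − 58° = 32°, cable right is 90° − 26° = 64°.
Weight W = 55.2 × 9.8 = 541 N acts straight down.
Horizontal: T_left cos 32° = T_right cos 64°  →  T_right = 1.935 T_left.
Vertical: T_left sin 32° + T_right sin 64° = 541.
Substituting the horizontal relation into the vertical equation gives 2.269 T_left = 541, so T_left = 238.4 N.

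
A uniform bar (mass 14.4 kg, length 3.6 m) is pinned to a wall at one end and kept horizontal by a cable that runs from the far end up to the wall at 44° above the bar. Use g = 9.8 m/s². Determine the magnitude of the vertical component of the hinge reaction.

Take torques about the hinge: T sin 44° · 3.6 = 14.4×9.8×1.8 = 254.02 N·m.
So T = 254.02 / (0.6947 × 3.6) = 101.58 N.
ΣF_y = 0: H_y = (14.4×9.8) − T sin 44° = 141.12 − 70.56 = 70.56 N.

|H_y| ≈ 70.6 N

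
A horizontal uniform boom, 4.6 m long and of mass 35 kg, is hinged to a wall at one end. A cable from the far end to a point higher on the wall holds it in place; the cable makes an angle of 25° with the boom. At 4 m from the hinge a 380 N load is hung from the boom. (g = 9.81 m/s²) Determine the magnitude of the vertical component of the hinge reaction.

|H_y| ≈ 221 N

Take torques about the hinge: T sin 25° · 4.6 = 35×9.81×2.3 + 380×4 = 2309.7 N·m.
So T = 2309.7 / (0.4226 × 4.6) = 1188.1 N.
ΣF_y = 0: H_y = (35×9.81 + 380) − T sin 25° = 723.35 − 502.11 = 221.24 N.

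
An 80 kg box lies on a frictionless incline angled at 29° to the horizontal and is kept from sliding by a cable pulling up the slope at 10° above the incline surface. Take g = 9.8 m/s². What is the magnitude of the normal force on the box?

N ≈ 619 N

Take axes along and perpendicular to the incline. Weight components: W sin 29° = 380.1 N down-slope, W cos 29° = 685.7 N into the surface.
Along incline: T cos 10° = W sin 29° → T = 386 N.
Perpendicular: N = W cos 29° − T sin 10° = 618.7 N.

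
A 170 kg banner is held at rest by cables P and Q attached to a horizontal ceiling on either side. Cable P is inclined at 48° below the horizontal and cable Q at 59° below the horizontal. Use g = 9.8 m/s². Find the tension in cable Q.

T_Q ≈ 1170 N

Weight W = 170 × 9.8 = 1666 N acts straight down.
Horizontal: T_P cos 48° = T_Q cos 59°  →  T_P = 0.7697 T_Q.
Vertical: T_P sin 48° + T_Q sin 59° = 1666.
Substituting the horizontal relation into the vertical equation gives 1.429 T_Q = 1666, so T_Q = 1166 N.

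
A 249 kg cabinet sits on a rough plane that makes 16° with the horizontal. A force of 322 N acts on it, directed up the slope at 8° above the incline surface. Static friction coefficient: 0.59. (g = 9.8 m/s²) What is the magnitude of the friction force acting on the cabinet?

f ≈ 354 N

Axes along / perpendicular to the incline. W sin 16° = 672.6 N down-slope; W cos 16° = 2346 N into the surface.
Perpendicular: N = W cos 16° − P sin 8° = 2346 − 44.81 = 2301 N.
Along incline: P cos 8° + f = W sin 16° (friction acts up-slope) → f = 672.6 − 318.9 = 353.7 N.
|f| = 353.7 N ≤ μN = 1358 N, so the cabinet is indeed static.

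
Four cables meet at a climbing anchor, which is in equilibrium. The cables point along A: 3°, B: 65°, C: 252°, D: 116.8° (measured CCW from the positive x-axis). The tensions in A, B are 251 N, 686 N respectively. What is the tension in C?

Resolve: ΣF_x = 251 cos 3° + 686 cos 65° + T_C cos 252° + T_D cos 116.8° = 0.
        ΣF_y = 251 sin 3° + 686 sin 65° + T_C sin 252° + T_D sin 116.8° = 0.
The known terms sum to (540.6, 634.9) N, so -0.3090 T_C − 0.4509 T_D = -540.6 and -0.9511 T_C + 0.8926 T_D = -634.9.
Solving simultaneously: T_C = 1091 N, T_D = 451.2 N.

T_C ≈ 1090 N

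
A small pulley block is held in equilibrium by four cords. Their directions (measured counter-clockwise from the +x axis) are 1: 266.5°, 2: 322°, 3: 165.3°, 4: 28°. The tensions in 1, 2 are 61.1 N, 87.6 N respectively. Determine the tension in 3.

Resolve: ΣF_x = 61.1 cos 266.5° + 87.6 cos 322° + T_3 cos 165.3° + T_4 cos 28° = 0.
        ΣF_y = 61.1 sin 266.5° + 87.6 sin 322° + T_3 sin 165.3° + T_4 sin 28° = 0.
The known terms sum to (65.3, -114.9) N, so -0.9673 T_3 + 0.8829 T_4 = -65.3 and 0.2538 T_3 + 0.4695 T_4 = 114.9.
Solving simultaneously: T_3 = 194.8 N, T_4 = 139.5 N.

T_3 ≈ 195 N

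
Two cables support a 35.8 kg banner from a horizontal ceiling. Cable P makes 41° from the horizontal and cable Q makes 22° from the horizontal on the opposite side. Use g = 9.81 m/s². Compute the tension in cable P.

T_P ≈ 365 N

Weight W = 35.8 × 9.81 = 351.2 N acts straight down.
Horizontal: T_P cos 41° = T_Q cos 22°  →  T_Q = 0.814 T_P.
Vertical: T_P sin 41° + T_Q sin 22° = 351.2.
Substituting the horizontal relation into the vertical equation gives 0.961 T_P = 351.2, so T_P = 365.5 N.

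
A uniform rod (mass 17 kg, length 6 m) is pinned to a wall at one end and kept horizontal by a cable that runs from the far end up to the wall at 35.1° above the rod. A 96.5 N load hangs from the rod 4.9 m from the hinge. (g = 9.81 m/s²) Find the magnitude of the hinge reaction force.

Take torques about the hinge: T sin 35.1° · 6 = 17×9.81×3 + 96.5×4.9 = 973.16 N·m.
So T = 973.16 / (0.5750 × 6) = 282.07 N.
ΣF_x = 0: H_x = T cos 35.1° = 230.78 N.
ΣF_y = 0: H_y = (17×9.81 + 96.5) − T sin 35.1° = 263.27 − 162.19 = 101.08 N.
|H| = √(H_x² + H_y²) = √((230.78)² + (101.08)²) = 251.94 N.

|H| ≈ 252 N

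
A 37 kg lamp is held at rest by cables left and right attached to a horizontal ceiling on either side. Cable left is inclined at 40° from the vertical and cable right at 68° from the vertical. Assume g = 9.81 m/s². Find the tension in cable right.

T_right ≈ 245 N

Angles from the horizontal: cable left is 90° − 40° = 50°, cable right is 90° − 68° = 22°.
Weight W = 37 × 9.81 = 363 N acts straight down.
Horizontal: T_left cos 50° = T_right cos 22°  →  T_left = 1.442 T_right.
Vertical: T_left sin 50° + T_right sin 22° = 363.
Substituting the horizontal relation into the vertical equation gives 1.48 T_right = 363, so T_right = 245.3 N.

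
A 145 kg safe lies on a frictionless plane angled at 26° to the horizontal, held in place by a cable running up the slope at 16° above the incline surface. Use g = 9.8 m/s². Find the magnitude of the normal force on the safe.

N ≈ 1100 N

Take axes along and perpendicular to the incline. Weight components: W sin 26° = 622.9 N down-slope, W cos 26° = 1277 N into the surface.
Along incline: T cos 16° = W sin 26° → T = 648 N.
Perpendicular: N = W cos 26° − T sin 16° = 1099 N.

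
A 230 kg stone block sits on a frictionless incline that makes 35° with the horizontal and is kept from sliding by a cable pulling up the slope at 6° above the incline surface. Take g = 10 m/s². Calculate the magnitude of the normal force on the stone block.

N ≈ 1750 N

Take axes along and perpendicular to the incline. Weight components: W sin 35° = 1319 N down-slope, W cos 35° = 1884 N into the surface.
Along incline: T cos 6° = W sin 35° → T = 1326 N.
Perpendicular: N = W cos 35° − T sin 6° = 1745 N.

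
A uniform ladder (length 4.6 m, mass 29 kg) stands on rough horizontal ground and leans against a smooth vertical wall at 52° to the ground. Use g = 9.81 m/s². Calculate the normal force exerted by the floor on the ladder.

N_floor ≈ 284 N

ΣF_y = 0: N_floor = 29×9.81 = 284.49 N.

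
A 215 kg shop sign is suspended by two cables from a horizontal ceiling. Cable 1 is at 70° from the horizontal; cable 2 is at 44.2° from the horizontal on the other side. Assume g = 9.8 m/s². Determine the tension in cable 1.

T_1 ≈ 1660 N

Weight W = 215 × 9.8 = 2107 N acts straight down.
Horizontal: T_1 cos 70° = T_2 cos 44.2°  →  T_2 = 0.4771 T_1.
Vertical: T_1 sin 70° + T_2 sin 44.2° = 2107.
Substituting the horizontal relation into the vertical equation gives 1.272 T_1 = 2107, so T_1 = 1656 N.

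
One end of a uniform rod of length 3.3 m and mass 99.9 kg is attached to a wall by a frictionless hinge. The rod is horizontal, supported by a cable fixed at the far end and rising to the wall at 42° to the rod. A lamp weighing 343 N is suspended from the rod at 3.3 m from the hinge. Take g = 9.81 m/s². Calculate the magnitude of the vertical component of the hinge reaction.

|H_y| ≈ 490 N

Take torques about the hinge: T sin 42° · 3.3 = 99.9×9.81×1.65 + 343×3.3 = 2748.9 N·m.
So T = 2748.9 / (0.6691 × 3.3) = 1244.9 N.
ΣF_y = 0: H_y = (99.9×9.81 + 343) − T sin 42° = 1323 − 833.01 = 490.01 N.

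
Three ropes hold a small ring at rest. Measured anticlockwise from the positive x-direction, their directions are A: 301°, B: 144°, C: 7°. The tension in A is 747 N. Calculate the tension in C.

T_C ≈ 428 N

Resolve: ΣF_x = 747 cos 301° + T_B cos 144° + T_C cos 7° = 0.
        ΣF_y = 747 sin 301° + T_B sin 144° + T_C sin 7° = 0.
The known terms sum to (384.7, -640.3) N, so -0.8090 T_B + 0.9925 T_C = -384.7 and 0.5878 T_B + 0.1219 T_C = 640.3.
Solving simultaneously: T_B = 1001 N, T_C = 428 N.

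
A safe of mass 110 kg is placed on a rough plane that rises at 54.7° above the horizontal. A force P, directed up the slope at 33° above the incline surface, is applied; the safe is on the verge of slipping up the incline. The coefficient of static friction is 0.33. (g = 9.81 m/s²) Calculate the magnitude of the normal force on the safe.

On the verge of sliding up the incline, friction equals μN and acts down the slope.
Perpendicular: N + P sin 33° = W cos 54.7° = 623.6 N.
Along incline: P cos 33° = W sin 54.7° + μN  with W sin 54.7° = 880.7 N.
Solving the pair for P and N: P = 1067 N, N = 42.52 N (and f = μN = 14.03 N).

N ≈ 42.5 N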